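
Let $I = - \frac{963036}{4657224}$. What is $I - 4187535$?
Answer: $- \frac{1625190788823}{388102} \approx -4.1875 \cdot 10^{6}$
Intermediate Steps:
$I = - \frac{80253}{388102}$ ($I = \left(-963036\right) \frac{1}{4657224} = - \frac{80253}{388102} \approx -0.20678$)
$I - 4187535 = - \frac{80253}{388102} - 4187535 = - \frac{1625190788823}{388102}$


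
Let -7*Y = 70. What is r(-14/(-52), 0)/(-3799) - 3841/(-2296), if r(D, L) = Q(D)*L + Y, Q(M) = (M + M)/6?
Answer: 14614919/8722504 ≈ 1.6755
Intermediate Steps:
Y = -10 (Y = -⅐*70 = -10)
Q(M) = M/3 (Q(M) = (2*M)*(⅙) = M/3)
r(D, L) = -10 + D*L/3 (r(D, L) = (D/3)*L - 10 = D*L/3 - 10 = -10 + D*L/3)
r(-14/(-52), 0)/(-3799) - 3841/(-2296) = (-10 + (⅓)*(-14/(-52))*0)/(-3799) - 3841/(-2296) = (-10 + (⅓)*(-14*(-1/52))*0)*(-1/3799) - 3841*(-1/2296) = (-10 + (⅓)*(7/26)*0)*(-1/3799) + 3841/2296 = (-10 + 0)*(-1/3799) + 3841/2296 = -10*(-1/3799) + 3841/2296 = 10/3799 + 3841/2296 = 14614919/8722504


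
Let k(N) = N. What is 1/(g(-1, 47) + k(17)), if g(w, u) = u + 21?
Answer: 1/85 ≈ 0.011765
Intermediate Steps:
g(w, u) = 21 + u
1/(g(-1, 47) + k(17)) = 1/((21 + 47) + 17) = 1/(68 + 17) = 1/85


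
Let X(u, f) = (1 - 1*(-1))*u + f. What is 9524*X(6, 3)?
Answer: 142860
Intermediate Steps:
X(u, f) = f + 2*u (X(u, f) = (1 + 1)*u + f = 2*u + f = f + 2*u)
9524*X(6, 3) = 9524*(3 + 2*6) = 9524*(3 + 12) = 9524*15 = 142860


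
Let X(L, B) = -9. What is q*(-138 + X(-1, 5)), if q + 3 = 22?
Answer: -2793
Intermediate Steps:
q = 19 (q = -3 + 22 = 19)
q*(-138 + X(-1, 5)) = 19*(-138 - 9) = 19*(-147) = -2793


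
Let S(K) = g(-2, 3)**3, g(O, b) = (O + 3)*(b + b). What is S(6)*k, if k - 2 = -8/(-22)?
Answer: 5616/11 ≈ 510.55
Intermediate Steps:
k = 26/11 (k = 2 - 8/(-22) = 2 - 8*(-1/22) = 2 + 4/11 = 26/11 ≈ 2.3636)
g(O, b) = 2*b*(3 + O) (g(O, b) = (3 + O)*(2*b) = 2*b*(3 + O))
S(K) = 216 (S(K) = (2*3*(3 - 2))**3 = (2*3*1)**3 = 6**3 = 216)
S(6)*k = 216*(26/11) = 5616/11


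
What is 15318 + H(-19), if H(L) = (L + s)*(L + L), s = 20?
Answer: 15280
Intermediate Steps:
H(L) = 2*L*(20 + L) (H(L) = (L + 20)*(L + L) = (20 + L)*(2*L) = 2*L*(20 + L))
15318 + H(-19) = 15318 + 2*(-19)*(20 - 19) = 15318 + 2*(-19)*1 = 15318 - 38 = 15280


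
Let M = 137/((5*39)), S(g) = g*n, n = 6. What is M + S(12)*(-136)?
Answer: -1909303/195 ≈ -9791.3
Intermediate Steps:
S(g) = 6*g (S(g) = g*6 = 6*g)
M = 137/195 ≈ 0.70256
M + S(12)*(-136) = 137/195 + (6*12)*(-136) = 137/195 + 72*(-136) = 137/195 - 9792 = -1909303/195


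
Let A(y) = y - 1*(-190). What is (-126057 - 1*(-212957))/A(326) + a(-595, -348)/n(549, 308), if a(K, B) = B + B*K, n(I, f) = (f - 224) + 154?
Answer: 15918199/15351 ≈ 1036.9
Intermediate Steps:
A(y) = 190 + y (A(y) = y + 190 = 190 + y)
n(I, f) = -70 + f (n(I, f) = (-224 + f) + 154 = -70 + f)
(-126057 - 1*(-212957))/A(326) + a(-595, -348)/n(549, 308) = (-126057 - 1*(-212957))/(190 + 326) + (-348*(1 - 595))/(-70 + 308) = (-126057 + 212957)/516 - 348*(-594)/238 = 86900*(1/516) + 206712*(1/238) = 21725/129 + 103356/119 = 15918199/15351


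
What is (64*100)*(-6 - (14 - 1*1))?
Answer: -121600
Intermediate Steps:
(64*100)*(-6 - (14 - 1*1)) = 6400*(-6 - (14 - 1)) = 6400*(-6 - 1*13) = 6400*(-6 - 13) = 6400*(-19) = -121600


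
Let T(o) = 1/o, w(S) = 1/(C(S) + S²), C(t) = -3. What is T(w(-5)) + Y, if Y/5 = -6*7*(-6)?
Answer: 1282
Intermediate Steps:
w(S) = 1/(-3 + S²)
Y = 1260 (Y = 5*(-6*7*(-6)) = 5*(-42*(-6)) = 5*252 = 1260)
T(w(-5)) + Y = 1/(1/(-3 + (-5)²)) + 1260 = 1/(1/(-3 + 25)) + 1260 = 1/(1/22) + 1260 = 22 + 1260 = 1282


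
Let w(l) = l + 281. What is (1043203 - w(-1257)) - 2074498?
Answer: -1030319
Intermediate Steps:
w(l) = 281 + l
(1043203 - w(-1257)) - 2074498 = (1043203 - (281 - 1257)) - 2074498 = (1043203 - 1*(-976)) - 2074498 = (1043203 + 976) - 2074498 = 1044179 - 2074498 = -1030319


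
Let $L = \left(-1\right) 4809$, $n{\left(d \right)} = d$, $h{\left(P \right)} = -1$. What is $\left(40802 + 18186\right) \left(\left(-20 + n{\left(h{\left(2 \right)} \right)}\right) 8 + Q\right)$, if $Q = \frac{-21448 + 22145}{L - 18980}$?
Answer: $- \frac{235789724012}{23789} \approx -9.9117 \cdot 10^{6}$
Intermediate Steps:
$L = -4809$
$Q = - \frac{697}{23789}$ ($Q = \frac{-21448 + 22145}{-4809 - 18980} = \frac{697}{-23789} = 697 \left(- \frac{1}{23789}\right) = - \frac{697}{23789} \approx -0.029299$)
$\left(40802 + 18186\right) \left(\left(-20 + n{\left(h{\left(2 \right)} \right)}\right) 8 + Q\right) = \left(40802 + 18186\right) \left(\left(-20 - 1\right) 8 - \frac{697}{23789}\right) = 58988 \left(\left(-21\right) 8 - \frac{697}{23789}\right) = 58988 \left(-168 - \frac{697}{23789}\right) = 58988 \left(- \frac{3997249}{23789}\right) = - \frac{235789724012}{23789}$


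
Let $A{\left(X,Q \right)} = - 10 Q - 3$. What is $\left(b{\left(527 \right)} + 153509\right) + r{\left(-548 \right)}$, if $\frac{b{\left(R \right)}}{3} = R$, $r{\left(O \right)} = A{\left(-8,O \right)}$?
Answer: $160567$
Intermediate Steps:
$A{\left(X,Q \right)} = -3 - 10 Q$
$r{\left(O \right)} = -3 - 10 O$
$b{\left(R \right)} = 3 R$
$\left(b{\left(527 \right)} + 153509\right) + r{\left(-548 \right)} = \left(3 \cdot 527 + 153509\right) - -5477 = \left(1581 + 153509\right) + \left(-3 + 5480\right) = 155090 + 5477 = 160567$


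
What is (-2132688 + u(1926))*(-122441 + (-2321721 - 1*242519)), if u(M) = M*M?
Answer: -4236326360628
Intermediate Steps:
u(M) = M²
(-2132688 + u(1926))*(-122441 + (-2321721 - 1*242519)) = (-2132688 + 1926²)*(-122441 + (-2321721 - 1*242519)) = (-2132688 + 3709476)*(-122441 + (-2321721 - 242519)) = 1576788*(-122441 - 2564240) = 1576788*(-2686681) = -4236326360628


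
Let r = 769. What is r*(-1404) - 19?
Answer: -1079695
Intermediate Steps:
r*(-1404) - 19 = 769*(-1404) - 19 = -1079676 - 19 = -1079695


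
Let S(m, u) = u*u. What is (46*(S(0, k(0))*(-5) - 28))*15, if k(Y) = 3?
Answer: -50370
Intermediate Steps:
S(m, u) = u²
(46*(S(0, k(0))*(-5) - 28))*15 = (46*(3²*(-5) - 28))*15 = (46*(9*(-5) - 28))*15 = (46*(-45 - 28))*15 = (46*(-73))*15 = -3358*15 = -50370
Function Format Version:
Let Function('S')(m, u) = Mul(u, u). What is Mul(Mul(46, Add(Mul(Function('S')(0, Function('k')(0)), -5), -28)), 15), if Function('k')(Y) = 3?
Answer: -50370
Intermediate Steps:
Function('S')(m, u) = Pow(u, 2)
Mul(Mul(46, Add(Mul(Function('S')(0, Function('k')(0)), -5), -28)), 15) = Mul(Mul(46, Add(Mul(Pow(3, 2), -5), -28)), 15) = Mul(Mul(46, Add(Mul(9, -5), -28)), 15) = Mul(Mul(46, Add(-45, -28)), 15) = Mul(Mul(46, -73), 15) = Mul(-3358, 15) = -50370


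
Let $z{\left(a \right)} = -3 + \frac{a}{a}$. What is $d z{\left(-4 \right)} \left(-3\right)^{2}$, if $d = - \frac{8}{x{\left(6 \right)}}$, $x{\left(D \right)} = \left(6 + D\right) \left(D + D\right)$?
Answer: $1$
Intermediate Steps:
$z{\left(a \right)} = -2$ ($z{\left(a \right)} = -3 + 1 = -2$)
$x{\left(D \right)} = 2 D \left(6 + D\right)$ ($x{\left(D \right)} = \left(6 + D\right) 2 D = 2 D \left(6 + D\right)$)
$d = - \frac{1}{18}$ ($d = - \frac{8}{2 \cdot 6 \left(6 + 6\right)} = - \frac{8}{2 \cdot 6 \cdot 12} = - \frac{8}{144} = \left(-8\right) \frac{1}{144} = - \frac{1}{18} \approx -0.055556$)
$d z{\left(-4 \right)} \left(-3\right)^{2} = \left(- \frac{1}{18}\right) \left(-2\right) \left(-3\right)^{2} = \frac{1}{9} \cdot 9 = 1$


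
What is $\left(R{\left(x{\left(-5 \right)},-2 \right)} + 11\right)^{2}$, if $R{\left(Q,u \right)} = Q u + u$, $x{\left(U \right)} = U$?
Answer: $361$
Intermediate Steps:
$R{\left(Q,u \right)} = u + Q u$
$\left(R{\left(x{\left(-5 \right)},-2 \right)} + 11\right)^{2} = \left(- 2 \left(1 - 5\right) + 11\right)^{2} = \left(\left(-2\right) \left(-4\right) + 11\right)^{2} = \left(8 + 11\right)^{2} = 19^{2} = 361$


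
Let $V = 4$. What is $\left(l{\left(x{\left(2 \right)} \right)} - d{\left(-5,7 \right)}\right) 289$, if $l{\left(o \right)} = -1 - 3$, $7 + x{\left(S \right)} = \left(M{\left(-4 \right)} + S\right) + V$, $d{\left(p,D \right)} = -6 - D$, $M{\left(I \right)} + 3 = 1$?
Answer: $2601$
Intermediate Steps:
$M{\left(I \right)} = -2$ ($M{\left(I \right)} = -3 + 1 = -2$)
$x{\left(S \right)} = -5 + S$ ($x{\left(S \right)} = -7 + \left(\left(-2 + S\right) + 4\right) = -7 + \left(2 + S\right) = -5 + S$)
$l{\left(o \right)} = -4$
$\left(l{\left(x{\left(2 \right)} \right)} - d{\left(-5,7 \right)}\right) 289 = \left(-4 - \left(-6 - 7\right)\right) 289 = \left(-4 - -13\right) 289 = \left(-4 + 13\right) 289 = 9 \cdot 289 = 2601$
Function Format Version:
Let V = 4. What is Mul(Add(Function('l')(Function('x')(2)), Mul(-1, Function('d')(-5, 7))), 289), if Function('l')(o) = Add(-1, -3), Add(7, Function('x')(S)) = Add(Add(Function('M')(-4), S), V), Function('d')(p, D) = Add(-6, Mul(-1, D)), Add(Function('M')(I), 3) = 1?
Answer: 2601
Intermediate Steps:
Function('M')(I) = -2 (Function('M')(I) = Add(-3, 1) = -2)
Function('x')(S) = Add(-5, S) (Function('x')(S) = Add(-7, Add(Add(-2, S), 4)) = Add(-7, Add(2, S)) = Add(-5, S))
Function('l')(o) = -4
Mul(Add(Function('l')(Function('x')(2)), Mul(-1, Function('d')(-5, 7))), 289) = Mul(Add(-4, Mul(-1, Add(-6, Mul(-1, 7)))), 289) = Mul(Add(-4, Mul(-1, Add(-6, -7))), 289) = Mul(Add(-4, Mul(-1, -13)), 289) = Mul(Add(-4, 13), 289) = Mul(9, 289) = 2601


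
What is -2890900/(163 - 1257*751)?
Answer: 722725/235961 ≈ 3.0629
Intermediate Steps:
-2890900/(163 - 1257*751) = -2890900/(163 - 944007) = -2890900/(-943844) = -2890900*(-1/943844) = 722725/235961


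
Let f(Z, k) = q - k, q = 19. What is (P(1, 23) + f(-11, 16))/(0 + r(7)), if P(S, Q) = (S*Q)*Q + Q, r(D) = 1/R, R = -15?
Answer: -8325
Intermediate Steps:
r(D) = -1/15 (r(D) = 1/(-15) = -1/15)
P(S, Q) = Q + S*Q² (P(S, Q) = (Q*S)*Q + Q = S*Q² + Q = Q + S*Q²)
f(Z, k) = 19 - k
(P(1, 23) + f(-11, 16))/(0 + r(7)) = (23*(1 + 23*1) + (19 - 1*16))/(0 - 1/15) = (23*(1 + 23) + (19 - 16))/(-1/15) = (23*24 + 3)*(-15) = (552 + 3)*(-15) = 555*(-15) = -8325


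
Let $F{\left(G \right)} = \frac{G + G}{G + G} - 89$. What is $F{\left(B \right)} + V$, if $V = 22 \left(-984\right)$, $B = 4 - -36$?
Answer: $-21736$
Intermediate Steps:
$B = 40$ ($B = 4 + 36 = 40$)
$F{\left(G \right)} = -88$ ($F{\left(G \right)} = \frac{2 G}{2 G} - 89 = 2 G \frac{1}{2 G} - 89 = 1 - 89 = -88$)
$V = -21648$
$F{\left(B \right)} + V = -88 - 21648 = -21736$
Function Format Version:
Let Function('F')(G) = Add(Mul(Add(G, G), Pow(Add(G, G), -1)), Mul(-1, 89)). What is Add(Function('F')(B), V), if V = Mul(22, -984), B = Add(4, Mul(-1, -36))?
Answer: -21736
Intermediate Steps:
B = 40 (B = Add(4, 36) = 40)
Function('F')(G) = -88 (Function('F')(G) = Add(Mul(Mul(2, G), Pow(Mul(2, G), -1)), -89) = Add(Mul(Mul(2, G), Mul(Rational(1, 2), Pow(G, -1))), -89) = Add(1, -89) = -88)
V = -21648
Add(Function('F')(B), V) = Add(-88, -21648) = -21736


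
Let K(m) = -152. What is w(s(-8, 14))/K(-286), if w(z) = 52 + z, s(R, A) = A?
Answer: -33/76 ≈ -0.43421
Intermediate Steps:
w(s(-8, 14))/K(-286) = (52 + 14)/(-152) = 66*(-1/152) = -33/76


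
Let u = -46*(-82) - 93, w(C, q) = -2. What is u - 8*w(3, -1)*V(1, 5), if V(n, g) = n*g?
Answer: 3759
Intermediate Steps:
u = 3679 (u = 3772 - 93 = 3679)
V(n, g) = g*n
u - 8*w(3, -1)*V(1, 5) = 3679 - 8*(-2)*5*1 = 3679 - (-16)*5 = 3679 - 1*(-80) = 3679 + 80 = 3759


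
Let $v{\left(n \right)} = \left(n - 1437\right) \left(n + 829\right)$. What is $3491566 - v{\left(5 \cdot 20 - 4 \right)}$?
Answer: $4731991$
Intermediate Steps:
$v{\left(n \right)} = \left(-1437 + n\right) \left(829 + n\right)$
$3491566 - v{\left(5 \cdot 20 - 4 \right)} = 3491566 - \left(-1191273 + \left(5 \cdot 20 - 4\right)^{2} - 608 \left(5 \cdot 20 - 4\right)\right) = 3491566 - \left(-1191273 + \left(100 - 4\right)^{2} - 608 \left(100 - 4\right)\right) = 3491566 - \left(-1191273 + 96^{2} - 58368\right) = 3491566 - \left(-1191273 + 9216 - 58368\right) = 3491566 - -1240425 = 3491566 + 1240425 = 4731991$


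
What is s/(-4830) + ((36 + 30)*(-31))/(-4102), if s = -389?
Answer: 117121/202170 ≈ 0.57932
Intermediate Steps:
s/(-4830) + ((36 + 30)*(-31))/(-4102) = -389/(-4830) + ((36 + 30)*(-31))/(-4102) = -389*(-1/4830) + (66*(-31))*(-1/4102) = 389/4830 - 2046*(-1/4102) = 389/4830 + 1023/2051 = 117121/202170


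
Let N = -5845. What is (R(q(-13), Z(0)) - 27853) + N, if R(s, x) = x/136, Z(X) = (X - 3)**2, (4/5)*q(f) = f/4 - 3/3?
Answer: -4582919/136 ≈ -33698.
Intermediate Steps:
q(f) = -5/4 + 5*f/16 (q(f) = 5*(f/4 - 3/3)/4 = 5*(f*(1/4) - 3*1/3)/4 = 5*(f/4 - 1)/4 = 5*(-1 + f/4)/4 = -5/4 + 5*f/16)
Z(X) = (-3 + X)**2
R(s, x) = x/136 (R(s, x) = x*(1/136) = x/136)
(R(q(-13), Z(0)) - 27853) + N = ((-3 + 0)**2/136 - 27853) - 5845 = ((1/136)*(-3)**2 - 27853) - 5845 = ((1/136)*9 - 27853) - 5845 = (9/136 - 27853) - 5845 = -3787999/136 - 5845 = -4582919/136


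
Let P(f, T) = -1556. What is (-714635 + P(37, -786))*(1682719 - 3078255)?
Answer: 999470323376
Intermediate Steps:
(-714635 + P(37, -786))*(1682719 - 3078255) = (-714635 - 1556)*(1682719 - 3078255) = -716191*(-1395536) = 999470323376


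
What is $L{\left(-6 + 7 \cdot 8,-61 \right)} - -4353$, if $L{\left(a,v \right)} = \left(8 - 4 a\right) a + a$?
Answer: $-5197$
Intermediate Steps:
$L{\left(a,v \right)} = a + a \left(8 - 4 a\right)$ ($L{\left(a,v \right)} = a \left(8 - 4 a\right) + a = a + a \left(8 - 4 a\right)$)
$L{\left(-6 + 7 \cdot 8,-61 \right)} - -4353 = \left(-6 + 7 \cdot 8\right) \left(9 - 4 \left(-6 + 7 \cdot 8\right)\right) - -4353 = \left(-6 + 56\right) \left(9 - 4 \left(-6 + 56\right)\right) + 4353 = 50 \left(9 - 200\right) + 4353 = 50 \left(-191\right) + 4353 = -9550 + 4353 = -5197$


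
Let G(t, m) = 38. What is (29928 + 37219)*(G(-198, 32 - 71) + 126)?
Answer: 11012108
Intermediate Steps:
(29928 + 37219)*(G(-198, 32 - 71) + 126) = (29928 + 37219)*(38 + 126) = 67147*164 = 11012108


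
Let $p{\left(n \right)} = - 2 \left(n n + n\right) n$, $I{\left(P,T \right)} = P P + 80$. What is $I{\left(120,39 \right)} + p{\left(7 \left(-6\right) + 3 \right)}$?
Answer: $130076$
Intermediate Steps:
$I{\left(P,T \right)} = 80 + P^{2}$ ($I{\left(P,T \right)} = P^{2} + 80 = 80 + P^{2}$)
$p{\left(n \right)} = n \left(- 2 n - 2 n^{2}\right)$ ($p{\left(n \right)} = - 2 \left(n^{2} + n\right) n = - 2 \left(n + n^{2}\right) n = \left(- 2 n - 2 n^{2}\right) n = n \left(- 2 n - 2 n^{2}\right)$)
$I{\left(120,39 \right)} + p{\left(7 \left(-6\right) + 3 \right)} = \left(80 + 120^{2}\right) + 2 \left(7 \left(-6\right) + 3\right)^{2} \left(-1 - \left(7 \left(-6\right) + 3\right)\right) = \left(80 + 14400\right) + 2 \left(-42 + 3\right)^{2} \left(-1 - \left(-42 + 3\right)\right) = 14480 + 2 \left(-39\right)^{2} \left(-1 - -39\right) = 14480 + 2 \cdot 1521 \left(-1 + 39\right) = 14480 + 2 \cdot 1521 \cdot 38 = 14480 + 115596 = 130076$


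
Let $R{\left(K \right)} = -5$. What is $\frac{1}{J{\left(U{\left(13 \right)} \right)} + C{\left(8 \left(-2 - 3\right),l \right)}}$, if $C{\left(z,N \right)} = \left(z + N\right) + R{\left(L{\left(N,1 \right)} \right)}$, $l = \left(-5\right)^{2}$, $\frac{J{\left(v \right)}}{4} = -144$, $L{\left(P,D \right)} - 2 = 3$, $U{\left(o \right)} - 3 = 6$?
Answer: $- \frac{1}{596} \approx -0.0016779$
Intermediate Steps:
$U{\left(o \right)} = 9$ ($U{\left(o \right)} = 3 + 6 = 9$)
$L{\left(P,D \right)} = 5$ ($L{\left(P,D \right)} = 2 + 3 = 5$)
$J{\left(v \right)} = -576$ ($J{\left(v \right)} = 4 \left(-144\right) = -576$)
$l = 25$
$C{\left(z,N \right)} = -5 + N + z$ ($C{\left(z,N \right)} = \left(z + N\right) - 5 = \left(N + z\right) - 5 = -5 + N + z$)
$\frac{1}{J{\left(U{\left(13 \right)} \right)} + C{\left(8 \left(-2 - 3\right),l \right)}} = \frac{1}{-576 + \left(-5 + 25 + 8 \left(-2 - 3\right)\right)} = \frac{1}{-576 + \left(-5 + 25 + 8 \left(-5\right)\right)} = \frac{1}{-576 - 20} = \frac{1}{-596} = - \frac{1}{596}$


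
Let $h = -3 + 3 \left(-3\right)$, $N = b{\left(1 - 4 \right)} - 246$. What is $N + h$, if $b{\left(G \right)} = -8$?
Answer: $-266$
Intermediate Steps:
$N = -254$ ($N = -8 - 246 = -254$)
$h = -12$ ($h = -3 - 9 = -12$)
$N + h = -254 - 12 = -266$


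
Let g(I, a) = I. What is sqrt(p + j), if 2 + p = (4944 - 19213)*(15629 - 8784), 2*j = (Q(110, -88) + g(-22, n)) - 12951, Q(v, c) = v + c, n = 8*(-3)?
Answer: I*sqrt(390711130)/2 ≈ 9883.2*I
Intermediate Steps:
n = -24
Q(v, c) = c + v
j = -12951/2 (j = (((-88 + 110) - 22) - 12951)/2 = ((22 - 22) - 12951)/2 = (0 - 12951)/2 = (1/2)*(-12951) = -12951/2 ≈ -6475.5)
p = -97671307 (p = -2 + (4944 - 19213)*(15629 - 8784) = -2 - 14269*6845 = -2 - 97671305 = -97671307)
sqrt(p + j) = sqrt(-97671307 - 12951/2) = sqrt(-195355565/2) = I*sqrt(390711130)/2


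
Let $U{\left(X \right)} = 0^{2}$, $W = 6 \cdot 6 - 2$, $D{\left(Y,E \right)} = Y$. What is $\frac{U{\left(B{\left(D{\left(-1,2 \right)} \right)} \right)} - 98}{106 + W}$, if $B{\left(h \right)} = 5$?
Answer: $- \frac{7}{10} \approx -0.7$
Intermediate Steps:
$W = 34$ ($W = 36 - 2 = 34$)
$U{\left(X \right)} = 0$
$\frac{U{\left(B{\left(D{\left(-1,2 \right)} \right)} \right)} - 98}{106 + W} = \frac{0 - 98}{106 + 34} = - \frac{98}{140} = \left(-98\right) \frac{1}{140} = - \frac{7}{10}$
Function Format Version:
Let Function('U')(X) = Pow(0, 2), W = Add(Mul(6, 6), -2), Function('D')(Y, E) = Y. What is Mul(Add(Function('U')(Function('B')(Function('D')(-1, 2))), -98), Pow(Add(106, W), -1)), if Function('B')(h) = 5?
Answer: Rational(-7, 10) ≈ -0.70000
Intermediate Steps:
W = 34 (W = Add(36, -2) = 34)
Function('U')(X) = 0
Mul(Add(Function('U')(Function('B')(Function('D')(-1, 2))), -98), Pow(Add(106, W), -1)) = Mul(Add(0, -98), Pow(Add(106, 34), -1)) = Mul(-98, Pow(140, -1)) = Mul(-98, Rational(1, 140)) = Rational(-7, 10)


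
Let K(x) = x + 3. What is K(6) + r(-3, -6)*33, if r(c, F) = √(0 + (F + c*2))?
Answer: 9 + 66*I*√3 ≈ 9.0 + 114.32*I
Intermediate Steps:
r(c, F) = √(F + 2*c) (r(c, F) = √(0 + (F + 2*c)) = √(F + 2*c))
K(x) = 3 + x
K(6) + r(-3, -6)*33 = (3 + 6) + √(-6 + 2*(-3))*33 = 9 + √(-6 - 6)*33 = 9 + √(-12)*33 = 9 + (2*I*√3)*33 = 9 + 66*I*√3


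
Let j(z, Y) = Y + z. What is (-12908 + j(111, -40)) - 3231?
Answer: -16068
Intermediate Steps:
(-12908 + j(111, -40)) - 3231 = (-12908 + (-40 + 111)) - 3231 = (-12908 + 71) - 3231 = -12837 - 3231 = -16068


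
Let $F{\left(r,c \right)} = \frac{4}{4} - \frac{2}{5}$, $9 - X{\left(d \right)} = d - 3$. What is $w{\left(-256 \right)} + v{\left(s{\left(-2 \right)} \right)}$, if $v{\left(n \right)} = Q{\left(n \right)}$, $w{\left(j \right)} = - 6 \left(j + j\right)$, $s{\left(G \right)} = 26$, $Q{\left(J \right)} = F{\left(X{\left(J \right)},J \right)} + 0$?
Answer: $\frac{15363}{5} \approx 3072.6$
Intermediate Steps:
$X{\left(d \right)} = 12 - d$ ($X{\left(d \right)} = 9 - \left(d - 3\right) = 9 - \left(-3 + d\right) = 12 - d$)
$F{\left(r,c \right)} = \frac{3}{5}$ ($F{\left(r,c \right)} = 4 \cdot \frac{1}{4} - \frac{2}{5} = 1 - \frac{2}{5} = \frac{3}{5}$)
$Q{\left(J \right)} = \frac{3}{5}$ ($Q{\left(J \right)} = \frac{3}{5} + 0 = \frac{3}{5}$)
$w{\left(j \right)} = - 12 j$ ($w{\left(j \right)} = - 6 \cdot 2 j = - 12 j$)
$v{\left(n \right)} = \frac{3}{5}$
$w{\left(-256 \right)} + v{\left(s{\left(-2 \right)} \right)} = \left(-12\right) \left(-256\right) + \frac{3}{5} = 3072 + \frac{3}{5} = \frac{15363}{5}$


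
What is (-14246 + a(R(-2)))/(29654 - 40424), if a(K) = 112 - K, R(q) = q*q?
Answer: 7069/5385 ≈ 1.3127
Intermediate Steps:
R(q) = q²
(-14246 + a(R(-2)))/(29654 - 40424) = (-14246 + (112 - 1*(-2)²))/(29654 - 40424) = (-14246 + (112 - 1*4))/(-10770) = (-14246 + (112 - 4))*(-1/10770) = (-14246 + 108)*(-1/10770) = -14138*(-1/10770) = 7069/5385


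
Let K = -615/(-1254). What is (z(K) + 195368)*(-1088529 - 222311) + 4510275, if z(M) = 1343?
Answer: -257852136965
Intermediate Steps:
K = 205/418 (K = -615*(-1/1254) = 205/418 ≈ 0.49043)
(z(K) + 195368)*(-1088529 - 222311) + 4510275 = (1343 + 195368)*(-1088529 - 222311) + 4510275 = 196711*(-1310840) + 4510275 = -257856647240 + 4510275 = -257852136965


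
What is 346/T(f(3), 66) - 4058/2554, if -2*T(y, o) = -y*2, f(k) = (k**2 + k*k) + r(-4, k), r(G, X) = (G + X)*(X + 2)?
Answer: 415465/16601 ≈ 25.026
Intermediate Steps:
r(G, X) = (2 + X)*(G + X) (r(G, X) = (G + X)*(2 + X) = (2 + X)*(G + X))
f(k) = -8 - 2*k + 3*k**2 (f(k) = (k**2 + k*k) + (k**2 + 2*(-4) + 2*k - 4*k) = (k**2 + k**2) + (k**2 - 8 + 2*k - 4*k) = 2*k**2 + (-8 + k**2 - 2*k) = -8 - 2*k + 3*k**2)
T(y, o) = y (T(y, o) = -(-y)*2/2 = -(-1)*y = y)
346/T(f(3), 66) - 4058/2554 = 346/(-8 - 2*3 + 3*3**2) - 4058/2554 = 346/(-8 - 6 + 3*9) - 4058*1/2554 = 346/(-8 - 6 + 27) - 2029/1277 = 346/13 - 2029/1277 = 415465/16601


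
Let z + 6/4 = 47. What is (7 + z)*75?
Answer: 7875/2 ≈ 3937.5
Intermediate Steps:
z = 91/2 (z = -3/2 + 47 = 91/2 ≈ 45.500)
(7 + z)*75 = (7 + 91/2)*75 = (105/2)*75 = 7875/2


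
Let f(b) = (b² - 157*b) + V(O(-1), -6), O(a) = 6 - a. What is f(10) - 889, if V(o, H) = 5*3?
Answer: -2344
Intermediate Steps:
V(o, H) = 15
f(b) = 15 + b² - 157*b (f(b) = (b² - 157*b) + 15 = 15 + b² - 157*b)
f(10) - 889 = (15 + 10² - 157*10) - 889 = (15 + 100 - 1570) - 889 = -1455 - 889 = -2344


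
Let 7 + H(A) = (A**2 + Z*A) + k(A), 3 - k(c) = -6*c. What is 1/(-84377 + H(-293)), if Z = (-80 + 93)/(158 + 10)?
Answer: -168/52529 ≈ -0.0031982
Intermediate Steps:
Z = 13/168 ≈ 0.077381
k(c) = 3 + 6*c (k(c) = 3 - (-6)*c = 3 + 6*c)
H(A) = -4 + A**2 + 1021*A/168 (H(A) = -7 + ((A**2 + 13*A/168) + (3 + 6*A)) = -7 + (3 + A**2 + 1021*A/168) = -4 + A**2 + 1021*A/168)
1/(-84377 + H(-293)) = 1/(-84377 + (-4 + (-293)**2 + (1021/168)*(-293))) = 1/(-84377 + (-4 + 85849 - 299153/168)) = 1/(-84377 + 14122807/168) = 1/(-52529/168) = -168/52529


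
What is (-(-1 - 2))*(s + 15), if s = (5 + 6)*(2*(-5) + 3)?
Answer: -186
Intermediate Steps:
s = -77 (s = 11*(-10 + 3) = 11*(-7) = -77)
(-(-1 - 2))*(s + 15) = (-(-1 - 2))*(-77 + 15) = -1*(-3)*(-62) = 3*(-62) = -186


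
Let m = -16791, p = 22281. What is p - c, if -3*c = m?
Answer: 16684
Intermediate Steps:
c = 5597 (c = -⅓*(-16791) = 5597)
p - c = 22281 - 1*5597 = 22281 - 5597 = 16684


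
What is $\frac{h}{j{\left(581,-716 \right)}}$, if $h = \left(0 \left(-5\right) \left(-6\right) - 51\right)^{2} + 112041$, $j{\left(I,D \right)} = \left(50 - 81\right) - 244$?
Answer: $- \frac{10422}{25} \approx -416.88$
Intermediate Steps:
$j{\left(I,D \right)} = -275$ ($j{\left(I,D \right)} = -31 - 244 = -275$)
$h = 114642$ ($h = \left(0 \left(-6\right) - 51\right)^{2} + 112041 = \left(0 - 51\right)^{2} + 112041 = \left(-51\right)^{2} + 112041 = 2601 + 112041 = 114642$)
$\frac{h}{j{\left(581,-716 \right)}} = \frac{114642}{-275} = 114642 \left(- \frac{1}{275}\right) = - \frac{10422}{25}$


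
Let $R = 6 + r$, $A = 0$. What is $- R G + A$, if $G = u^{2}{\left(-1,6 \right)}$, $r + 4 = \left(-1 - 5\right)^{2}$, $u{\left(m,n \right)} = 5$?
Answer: $-950$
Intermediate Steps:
$r = 32$ ($r = -4 + \left(-1 - 5\right)^{2} = -4 + \left(-6\right)^{2} = -4 + 36 = 32$)
$G = 25$ ($G = 5^{2} = 25$)
$R = 38$ ($R = 6 + 32 = 38$)
$- R G + A = \left(-1\right) 38 \cdot 25 + 0 = \left(-38\right) 25 + 0 = -950 + 0 = -950$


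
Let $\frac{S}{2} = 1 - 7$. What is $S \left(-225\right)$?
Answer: $2700$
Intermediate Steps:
$S = -12$ ($S = 2 \left(1 - 7\right) = 2 \left(-6\right) = -12$)
$S \left(-225\right) = \left(-12\right) \left(-225\right) = 2700$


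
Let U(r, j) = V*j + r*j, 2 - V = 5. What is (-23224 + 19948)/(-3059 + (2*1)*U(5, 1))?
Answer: 252/235 ≈ 1.0723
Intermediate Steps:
V = -3 (V = 2 - 1*5 = 2 - 5 = -3)
U(r, j) = -3*j + j*r (U(r, j) = -3*j + r*j = -3*j + j*r)
(-23224 + 19948)/(-3059 + (2*1)*U(5, 1)) = (-23224 + 19948)/(-3059 + (2*1)*(1*(-3 + 5))) = -3276/(-3059 + 2*(1*2)) = -3276/(-3059 + 2*2) = -3276/(-3059 + 4) = -3276/(-3055) = -3276*(-1/3055) = 252/235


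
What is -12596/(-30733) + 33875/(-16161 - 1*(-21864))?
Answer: 1112915363/175270299 ≈ 6.3497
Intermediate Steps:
-12596/(-30733) + 33875/(-16161 - 1*(-21864)) = -12596*(-1/30733) + 33875/(-16161 + 21864) = 12596/30733 + 33875/5703 = 1112915363/175270299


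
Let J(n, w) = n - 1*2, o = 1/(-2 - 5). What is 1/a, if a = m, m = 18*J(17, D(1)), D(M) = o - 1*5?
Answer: 1/270 ≈ 0.0037037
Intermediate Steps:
o = -1/7 (o = 1/(-7) = -1/7 ≈ -0.14286)
D(M) = -36/7 (D(M) = -1/7 - 1*5 = -1/7 - 5 = -36/7)
J(n, w) = -2 + n (J(n, w) = n - 2 = -2 + n)
m = 270 (m = 18*(-2 + 17) = 18*15 = 270)
a = 270
1/a = 1/270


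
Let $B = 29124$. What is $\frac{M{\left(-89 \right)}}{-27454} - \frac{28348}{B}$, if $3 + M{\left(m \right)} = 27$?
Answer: $- \frac{97370621}{99946287} \approx -0.97423$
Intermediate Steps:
$M{\left(m \right)} = 24$ ($M{\left(m \right)} = -3 + 27 = 24$)
$\frac{M{\left(-89 \right)}}{-27454} - \frac{28348}{B} = \frac{24}{-27454} - \frac{28348}{29124} = 24 \left(- \frac{1}{27454}\right) - \frac{7087}{7281} = - \frac{12}{13727} - \frac{7087}{7281} = - \frac{97370621}{99946287}$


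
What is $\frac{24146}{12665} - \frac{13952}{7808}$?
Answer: $\frac{92421}{772565} \approx 0.11963$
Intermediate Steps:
$\frac{24146}{12665} - \frac{13952}{7808} = 24146 \cdot \frac{1}{12665} - \frac{109}{61} = \frac{24146}{12665} - \frac{109}{61} = \frac{92421}{772565}$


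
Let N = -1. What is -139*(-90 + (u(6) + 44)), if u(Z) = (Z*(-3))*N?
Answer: 3892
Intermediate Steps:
u(Z) = 3*Z (u(Z) = (Z*(-3))*(-1) = -3*Z*(-1) = 3*Z)
-139*(-90 + (u(6) + 44)) = -139*(-90 + (3*6 + 44)) = -139*(-90 + (18 + 44)) = -139*(-90 + 62) = -139*(-28) = 3892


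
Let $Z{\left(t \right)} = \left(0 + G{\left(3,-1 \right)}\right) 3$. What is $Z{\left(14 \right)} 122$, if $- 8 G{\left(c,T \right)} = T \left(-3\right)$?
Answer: $- \frac{549}{4} \approx -137.25$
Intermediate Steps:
$G{\left(c,T \right)} = \frac{3 T}{8}$ ($G{\left(c,T \right)} = - \frac{T \left(-3\right)}{8} = - \frac{\left(-3\right) T}{8} = \frac{3 T}{8}$)
$Z{\left(t \right)} = - \frac{9}{8}$ ($Z{\left(t \right)} = \left(0 + \frac{3}{8} \left(-1\right)\right) 3 = \left(0 - \frac{3}{8}\right) 3 = \left(- \frac{3}{8}\right) 3 = - \frac{9}{8}$)
$Z{\left(14 \right)} 122 = \left(- \frac{9}{8}\right) 122 = - \frac{549}{4}$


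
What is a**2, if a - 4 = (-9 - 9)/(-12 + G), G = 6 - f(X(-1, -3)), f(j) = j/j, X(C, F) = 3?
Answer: 2116/49 ≈ 43.184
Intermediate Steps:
f(j) = 1
G = 5 (G = 6 - 1*1 = 6 - 1 = 5)
a = 46/7 (a = 4 + (-9 - 9)/(-12 + 5) = 4 - 18/(-7) = 4 - 18*(-1/7) = 4 + 18/7 = 46/7 ≈ 6.5714)
a**2 = (46/7)**2 = 2116/49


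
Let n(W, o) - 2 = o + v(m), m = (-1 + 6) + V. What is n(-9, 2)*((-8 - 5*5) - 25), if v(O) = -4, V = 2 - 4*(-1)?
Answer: 0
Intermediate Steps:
V = 6 (V = 2 + 4 = 6)
m = 11 (m = (-1 + 6) + 6 = 5 + 6 = 11)
n(W, o) = -2 + o (n(W, o) = 2 + (o - 4) = 2 + (-4 + o) = -2 + o)
n(-9, 2)*((-8 - 5*5) - 25) = (-2 + 2)*((-8 - 5*5) - 25) = 0*((-8 - 25) - 25) = 0*(-33 - 25) = 0*(-58) = 0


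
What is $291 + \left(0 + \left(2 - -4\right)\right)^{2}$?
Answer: $327$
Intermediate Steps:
$291 + \left(0 + \left(2 - -4\right)\right)^{2} = 291 + \left(0 + \left(2 + 4\right)\right)^{2} = 291 + \left(0 + 6\right)^{2} = 291 + 6^{2} = 291 + 36 = 327$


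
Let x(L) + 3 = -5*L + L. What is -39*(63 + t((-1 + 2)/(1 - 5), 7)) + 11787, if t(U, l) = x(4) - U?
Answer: 40245/4 ≈ 10061.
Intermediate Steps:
x(L) = -3 - 4*L (x(L) = -3 + (-5*L + L) = -3 - 4*L)
t(U, l) = -19 - U (t(U, l) = (-3 - 4*4) - U = (-3 - 16) - U = -19 - U)
-39*(63 + t((-1 + 2)/(1 - 5), 7)) + 11787 = -39*(63 + (-19 - (-1 + 2)/(1 - 5))) + 11787 = -39*(63 + (-19 - 1/(-4))) + 11787 = -39*(63 + (-19 - (-1)/4)) + 11787 = -39*(63 + (-19 - 1*(-¼))) + 11787 = -39*(63 + (-19 + ¼)) + 11787 = -39*(63 - 75/4) + 11787 = -39*177/4 + 11787 = -6903/4 + 11787 = 40245/4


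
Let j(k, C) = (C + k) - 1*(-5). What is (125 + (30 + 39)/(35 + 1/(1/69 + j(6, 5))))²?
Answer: 24198971370025/1501097536 ≈ 16121.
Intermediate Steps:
j(k, C) = 5 + C + k (j(k, C) = (C + k) + 5 = 5 + C + k)
(125 + (30 + 39)/(35 + 1/(1/69 + j(6, 5))))² = (125 + (30 + 39)/(35 + 1/(1/69 + (5 + 5 + 6))))² = (125 + 69/(35 + 1/(1/69 + 16)))² = (125 + 69/(35 + 1/(1105/69)))² = (125 + 69/(35 + 69/1105))² = (125 + 69/(38744/1105))² = (125 + 69*(1105/38744))² = (125 + 76245/38744)² = (4919245/38744)² = 24198971370025/1501097536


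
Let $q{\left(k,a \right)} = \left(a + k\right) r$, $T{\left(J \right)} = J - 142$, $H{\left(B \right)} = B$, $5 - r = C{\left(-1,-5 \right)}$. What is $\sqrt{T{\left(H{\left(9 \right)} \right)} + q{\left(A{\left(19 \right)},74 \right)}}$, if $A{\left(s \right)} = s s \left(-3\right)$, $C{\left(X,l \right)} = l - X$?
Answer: $i \sqrt{9214} \approx 95.99 i$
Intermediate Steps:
$r = 9$ ($r = 5 - \left(-5 - -1\right) = 5 - \left(-5 + 1\right) = 5 - -4 = 5 + 4 = 9$)
$A{\left(s \right)} = - 3 s^{2}$ ($A{\left(s \right)} = s^{2} \left(-3\right) = - 3 s^{2}$)
$T{\left(J \right)} = -142 + J$
$q{\left(k,a \right)} = 9 a + 9 k$ ($q{\left(k,a \right)} = \left(a + k\right) 9 = 9 a + 9 k$)
$\sqrt{T{\left(H{\left(9 \right)} \right)} + q{\left(A{\left(19 \right)},74 \right)}} = \sqrt{\left(-142 + 9\right) + \left(9 \cdot 74 + 9 \left(- 3 \cdot 19^{2}\right)\right)} = \sqrt{-133 + \left(666 + 9 \left(\left(-3\right) 361\right)\right)} = \sqrt{-133 + \left(666 + 9 \left(-1083\right)\right)} = \sqrt{-133 + \left(666 - 9747\right)} = \sqrt{-133 - 9081} = \sqrt{-9214} = i \sqrt{9214}$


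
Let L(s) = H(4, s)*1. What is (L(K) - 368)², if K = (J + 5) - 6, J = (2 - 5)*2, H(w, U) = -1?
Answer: 136161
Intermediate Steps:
J = -6 (J = -3*2 = -6)
K = -7 (K = (-6 + 5) - 6 = -1 - 6 = -7)
L(s) = -1 (L(s) = -1*1 = -1)
(L(K) - 368)² = (-1 - 368)² = (-369)² = 136161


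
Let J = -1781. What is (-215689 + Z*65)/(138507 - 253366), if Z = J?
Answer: 331454/114859 ≈ 2.8857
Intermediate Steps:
Z = -1781
(-215689 + Z*65)/(138507 - 253366) = (-215689 - 1781*65)/(138507 - 253366) = (-215689 - 115765)/(-114859) = -331454*(-1/114859) = 331454/114859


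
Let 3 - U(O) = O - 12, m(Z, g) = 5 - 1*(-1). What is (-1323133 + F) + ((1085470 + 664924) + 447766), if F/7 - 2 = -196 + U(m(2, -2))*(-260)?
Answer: 857289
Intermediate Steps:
m(Z, g) = 6 (m(Z, g) = 5 + 1 = 6)
U(O) = 15 - O (U(O) = 3 - (O - 12) = 3 - (-12 + O) = 3 + (12 - O) = 15 - O)
F = -17738 (F = 14 + 7*(-196 + (15 - 1*6)*(-260)) = 14 + 7*(-196 + (15 - 6)*(-260)) = 14 + 7*(-196 + 9*(-260)) = 14 + 7*(-196 - 2340) = 14 + 7*(-2536) = 14 - 17752 = -17738)
(-1323133 + F) + ((1085470 + 664924) + 447766) = (-1323133 - 17738) + ((1085470 + 664924) + 447766) = -1340871 + (1750394 + 447766) = -1340871 + 2198160 = 857289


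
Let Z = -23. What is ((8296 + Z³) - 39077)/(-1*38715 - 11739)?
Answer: 2386/2803 ≈ 0.85123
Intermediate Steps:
((8296 + Z³) - 39077)/(-1*38715 - 11739) = ((8296 + (-23)³) - 39077)/(-1*38715 - 11739) = ((8296 - 12167) - 39077)/(-38715 - 11739) = (-3871 - 39077)/(-50454) = -42948*(-1/50454) = 2386/2803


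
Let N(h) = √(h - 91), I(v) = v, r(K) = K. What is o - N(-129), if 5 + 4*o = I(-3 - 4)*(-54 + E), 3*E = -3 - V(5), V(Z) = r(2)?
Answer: 577/6 - 2*I*√55 ≈ 96.167 - 14.832*I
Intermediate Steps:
N(h) = √(-91 + h)
V(Z) = 2
E = -5/3 (E = (-3 - 1*2)/3 = (-3 - 2)/3 = (⅓)*(-5) = -5/3 ≈ -1.6667)
o = 577/6 (o = -5/4 + ((-3 - 4)*(-54 - 5/3))/4 = -5/4 + (-7*(-167/3))/4 = -5/4 + (¼)*(1169/3) = -5/4 + 1169/12 = 577/6 ≈ 96.167)
o - N(-129) = 577/6 - √(-91 - 129) = 577/6 - √(-220) = 577/6 - 2*I*√55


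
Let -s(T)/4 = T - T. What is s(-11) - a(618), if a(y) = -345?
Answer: 345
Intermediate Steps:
s(T) = 0 (s(T) = -4*(T - T) = -4*0 = 0)
s(-11) - a(618) = 0 - 1*(-345) = 0 + 345 = 345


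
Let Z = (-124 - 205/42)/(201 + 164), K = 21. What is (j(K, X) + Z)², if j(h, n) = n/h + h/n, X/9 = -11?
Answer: 88067091121/3159564100 ≈ 27.873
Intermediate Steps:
X = -99 (X = 9*(-11) = -99)
Z = -5413/15330 (Z = (-124 - 205*1/42)/365 = (-124 - 205/42)*(1/365) = -5413/42*1/365 = -5413/15330 ≈ -0.35310)
j(h, n) = h/n + n/h
(j(K, X) + Z)² = ((21/(-99) - 99/21) - 5413/15330)² = ((21*(-1/99) - 99*1/21) - 5413/15330)² = ((-7/33 - 33/7) - 5413/15330)² = (-1138/231 - 5413/15330)² = (-296761/56210)² = 88067091121/3159564100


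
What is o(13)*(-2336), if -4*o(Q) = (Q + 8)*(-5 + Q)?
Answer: 98112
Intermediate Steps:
o(Q) = -(-5 + Q)*(8 + Q)/4 (o(Q) = -(Q + 8)*(-5 + Q)/4 = -(8 + Q)*(-5 + Q)/4 = -(-5 + Q)*(8 + Q)/4)
o(13)*(-2336) = (10 - 3/4*13 - 1/4*13**2)*(-2336) = (10 - 39/4 - 1/4*169)*(-2336) = (10 - 39/4 - 169/4)*(-2336) = -42*(-2336) = 98112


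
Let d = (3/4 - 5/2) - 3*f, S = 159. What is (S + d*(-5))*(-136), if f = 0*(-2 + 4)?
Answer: -22814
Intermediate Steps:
f = 0 (f = 0*2 = 0)
d = -7/4 (d = (3/4 - 5/2) - 3*0 = (3*(¼) - 5*½) + 0 = (¾ - 5/2) + 0 = -7/4 + 0 = -7/4 ≈ -1.7500)
(S + d*(-5))*(-136) = (159 - 7/4*(-5))*(-136) = (159 + 35/4)*(-136) = (671/4)*(-136) = -22814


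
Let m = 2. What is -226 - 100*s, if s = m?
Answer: -426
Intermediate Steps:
s = 2
-226 - 100*s = -226 - 100*2 = -226 - 200 = -426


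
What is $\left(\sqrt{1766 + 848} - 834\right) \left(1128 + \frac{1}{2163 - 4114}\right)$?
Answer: $- \frac{1835406318}{1951} + \frac{2200727 \sqrt{2614}}{1951} \approx -8.8308 \cdot 10^{5}$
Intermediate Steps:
$\left(\sqrt{1766 + 848} - 834\right) \left(1128 + \frac{1}{2163 - 4114}\right) = \left(\sqrt{2614} - 834\right) \left(1128 + \frac{1}{-1951}\right) = \left(-834 + \sqrt{2614}\right) \left(1128 - \frac{1}{1951}\right) = \left(-834 + \sqrt{2614}\right) \frac{2200727}{1951} = - \frac{1835406318}{1951} + \frac{2200727 \sqrt{2614}}{1951}$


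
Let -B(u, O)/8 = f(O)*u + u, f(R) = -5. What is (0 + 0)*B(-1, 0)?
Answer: 0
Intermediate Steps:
B(u, O) = 32*u (B(u, O) = -8*(-5*u + u) = -(-32)*u = 32*u)
(0 + 0)*B(-1, 0) = (0 + 0)*(32*(-1)) = 0*(-32) = 0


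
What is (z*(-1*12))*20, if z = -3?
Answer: 720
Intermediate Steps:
(z*(-1*12))*20 = -(-3)*12*20 = -3*(-12)*20 = 36*20 = 720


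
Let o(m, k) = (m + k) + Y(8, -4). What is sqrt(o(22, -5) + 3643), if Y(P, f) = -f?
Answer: 4*sqrt(229) ≈ 60.531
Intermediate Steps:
o(m, k) = 4 + k + m (o(m, k) = (m + k) - 1*(-4) = (k + m) + 4 = 4 + k + m)
sqrt(o(22, -5) + 3643) = sqrt((4 - 5 + 22) + 3643) = sqrt(21 + 3643) = sqrt(3664) = 4*sqrt(229)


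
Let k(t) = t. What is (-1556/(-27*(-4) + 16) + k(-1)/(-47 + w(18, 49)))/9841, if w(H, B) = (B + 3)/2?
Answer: -626/492807 ≈ -0.0012703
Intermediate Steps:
w(H, B) = 3/2 + B/2 (w(H, B) = (3 + B)/2 = 3/2 + B/2)
(-1556/(-27*(-4) + 16) + k(-1)/(-47 + w(18, 49)))/9841 = (-1556/(-27*(-4) + 16) - 1/(-47 + (3/2 + (1/2)*49)))/9841 = (-1556/(108 + 16) - 1/(-47 + (3/2 + 49/2)))*(1/9841) = (-1556/124 - 1/(-47 + 26))*(1/9841) = (-1556*1/124 - 1/(-21))*(1/9841) = (-389/31 - 1*(-1/21))*(1/9841) = (-389/31 + 1/21)*(1/9841) = -8138/651*1/9841 = -626/492807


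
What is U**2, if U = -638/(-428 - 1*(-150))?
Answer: 101761/19321 ≈ 5.2669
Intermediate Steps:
U = 319/139 (U = -638/(-428 + 150) = -638/(-278) = -638*(-1/278) = 319/139 ≈ 2.2950)
U**2 = (319/139)**2 = 101761/19321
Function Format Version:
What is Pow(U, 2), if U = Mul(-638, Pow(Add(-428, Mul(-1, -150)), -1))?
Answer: Rational(101761, 19321) ≈ 5.2669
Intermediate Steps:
U = Rational(319, 139) (U = Mul(-638, Pow(Add(-428, 150), -1)) = Mul(-638, Pow(-278, -1)) = Mul(-638, Rational(-1, 278)) = Rational(319, 139) ≈ 2.2950)
Pow(U, 2) = Pow(Rational(319, 139), 2) = Rational(101761, 19321)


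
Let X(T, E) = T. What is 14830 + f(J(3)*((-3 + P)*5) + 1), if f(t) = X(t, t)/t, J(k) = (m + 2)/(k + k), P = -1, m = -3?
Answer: 14831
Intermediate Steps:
J(k) = -1/(2*k) (J(k) = (-3 + 2)/(k + k) = -1/(2*k))
f(t) = 1 (f(t) = t/t = 1)
14830 + f(J(3)*((-3 + P)*5) + 1) = 14830 + 1 = 14831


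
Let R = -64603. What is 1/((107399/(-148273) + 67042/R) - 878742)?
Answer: -9578880619/8417381591717361 ≈ -1.1380e-6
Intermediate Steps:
1/((107399/(-148273) + 67042/R) - 878742) = 1/((107399/(-148273) + 67042/(-64603)) - 878742) = 1/((107399*(-1/148273) + 67042*(-1/64603)) - 878742) = 1/((-107399/148273 - 67042/64603) - 878742) = 1/(-16878816063/9578880619 - 878742) = 1/(-8417381591717361/9578880619) = -9578880619/8417381591717361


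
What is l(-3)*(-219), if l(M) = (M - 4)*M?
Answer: -4599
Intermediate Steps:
l(M) = M*(-4 + M) (l(M) = (-4 + M)*M = M*(-4 + M))
l(-3)*(-219) = -3*(-4 - 3)*(-219) = -3*(-7)*(-219) = 21*(-219) = -4599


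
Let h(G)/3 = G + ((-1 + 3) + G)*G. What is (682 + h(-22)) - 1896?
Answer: 40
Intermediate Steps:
h(G) = 3*G + 3*G*(2 + G) (h(G) = 3*(G + ((-1 + 3) + G)*G) = 3*(G + (2 + G)*G) = 3*(G + G*(2 + G)) = 3*G + 3*G*(2 + G))
(682 + h(-22)) - 1896 = (682 + 3*(-22)*(3 - 22)) - 1896 = (682 + 3*(-22)*(-19)) - 1896 = (682 + 1254) - 1896 = 1936 - 1896 = 40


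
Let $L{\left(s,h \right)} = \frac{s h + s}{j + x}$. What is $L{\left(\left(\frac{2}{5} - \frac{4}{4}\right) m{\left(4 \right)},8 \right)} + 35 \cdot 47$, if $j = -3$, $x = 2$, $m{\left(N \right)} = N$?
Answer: $\frac{8333}{5} \approx 1666.6$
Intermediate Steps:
$L{\left(s,h \right)} = - s - h s$ ($L{\left(s,h \right)} = \frac{s h + s}{-3 + 2} = \frac{h s + s}{-1} = \left(s + h s\right) \left(-1\right) = - s - h s$)
$L{\left(\left(\frac{2}{5} - \frac{4}{4}\right) m{\left(4 \right)},8 \right)} + 35 \cdot 47 = - \left(\frac{2}{5} - \frac{4}{4}\right) 4 \left(1 + 8\right) + 35 \cdot 47 = \left(-1\right) \left(2 \cdot \frac{1}{5} - 1\right) 4 \cdot 9 + 1645 = \left(-1\right) \left(\frac{2}{5} - 1\right) 4 \cdot 9 + 1645 = \left(-1\right) \left(\left(- \frac{3}{5}\right) 4\right) 9 + 1645 = \left(-1\right) \left(- \frac{12}{5}\right) 9 + 1645 = \frac{108}{5} + 1645 = \frac{8333}{5}$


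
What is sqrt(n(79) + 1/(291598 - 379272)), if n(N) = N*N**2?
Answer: sqrt(3789857808461090)/87674 ≈ 702.17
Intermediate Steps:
n(N) = N**3
sqrt(n(79) + 1/(291598 - 379272)) = sqrt(79**3 + 1/(291598 - 379272)) = sqrt(493039 + 1/(-87674)) = sqrt(493039 - 1/87674) = sqrt(43226701285/87674) = sqrt(3789857808461090)/87674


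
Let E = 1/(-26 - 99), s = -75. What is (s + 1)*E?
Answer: 74/125 ≈ 0.59200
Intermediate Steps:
E = -1/125 (E = 1/(-125) = -1/125 ≈ -0.0080000)
(s + 1)*E = (-75 + 1)*(-1/125) = -74*(-1/125) = 74/125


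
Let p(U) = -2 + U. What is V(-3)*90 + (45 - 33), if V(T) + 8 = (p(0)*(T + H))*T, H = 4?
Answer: -168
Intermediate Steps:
V(T) = -8 + T*(-8 - 2*T) (V(T) = -8 + ((-2 + 0)*(T + 4))*T = -8 + (-2*(4 + T))*T = -8 + (-8 - 2*T)*T = -8 + T*(-8 - 2*T))
V(-3)*90 + (45 - 33) = (-8 - 8*(-3) - 2*(-3)²)*90 + (45 - 33) = (-8 + 24 - 2*9)*90 + 12 = (-8 + 24 - 18)*90 + 12 = -2*90 + 12 = -180 + 12 = -168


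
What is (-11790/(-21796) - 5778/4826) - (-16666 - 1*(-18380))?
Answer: -45090101723/26296874 ≈ -1714.7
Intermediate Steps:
(-11790/(-21796) - 5778/4826) - (-16666 - 1*(-18380)) = (-11790*(-1/21796) - 5778*1/4826) - (-16666 + 18380) = (5895/10898 - 2889/2413) - 1*1714 = -17259687/26296874 - 1714 = -45090101723/26296874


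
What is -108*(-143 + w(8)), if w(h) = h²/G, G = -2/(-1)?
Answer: 11988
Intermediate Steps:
G = 2 (G = -2*(-1) = 2)
w(h) = h²/2
-108*(-143 + w(8)) = -108*(-143 + (½)*8²) = -108*(-143 + (½)*64) = -108*(-143 + 32) = -108*(-111) = 11988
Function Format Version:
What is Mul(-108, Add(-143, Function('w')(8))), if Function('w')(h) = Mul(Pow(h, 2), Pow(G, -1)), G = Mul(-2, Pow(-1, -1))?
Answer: 11988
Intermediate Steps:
G = 2 (G = Mul(-2, -1) = 2)
Function('w')(h) = Mul(Rational(1, 2), Pow(h, 2)) (Function('w')(h) = Mul(Pow(h, 2), Pow(2, -1)) = Mul(Pow(h, 2), Rational(1, 2)) = Mul(Rational(1, 2), Pow(h, 2)))
Mul(-108, Add(-143, Function('w')(8))) = Mul(-108, Add(-143, Mul(Rational(1, 2), Pow(8, 2)))) = Mul(-108, Add(-143, Mul(Rational(1, 2), 64))) = Mul(-108, Add(-143, 32)) = Mul(-108, -111) = 11988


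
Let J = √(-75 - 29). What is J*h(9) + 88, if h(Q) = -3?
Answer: 88 - 6*I*√26 ≈ 88.0 - 30.594*I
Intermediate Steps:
J = 2*I*√26 (J = √(-104) = 2*I*√26 ≈ 10.198*I)
J*h(9) + 88 = (2*I*√26)*(-3) + 88 = -6*I*√26 + 88 = 88 - 6*I*√26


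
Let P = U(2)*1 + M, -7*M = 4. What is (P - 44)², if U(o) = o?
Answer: 88804/49 ≈ 1812.3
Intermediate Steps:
M = -4/7 (M = -⅐*4 = -4/7 ≈ -0.57143)
P = 10/7 (P = 2*1 - 4/7 = 2 - 4/7 = 10/7 ≈ 1.4286)
(P - 44)² = (10/7 - 44)² = (-298/7)² = 88804/49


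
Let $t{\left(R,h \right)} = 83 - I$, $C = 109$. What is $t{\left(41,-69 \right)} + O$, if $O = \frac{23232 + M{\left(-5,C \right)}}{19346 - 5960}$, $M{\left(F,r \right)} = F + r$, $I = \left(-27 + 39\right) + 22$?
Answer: $\frac{339625}{6693} \approx 50.743$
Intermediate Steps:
$I = 34$ ($I = 12 + 22 = 34$)
$t{\left(R,h \right)} = 49$ ($t{\left(R,h \right)} = 83 - 34 = 49$)
$O = \frac{11668}{6693}$ ($O = \frac{23232 + \left(-5 + 109\right)}{19346 - 5960} = \frac{23232 + 104}{13386} = 23336 \cdot \frac{1}{13386} = \frac{11668}{6693} \approx 1.7433$)
$t{\left(41,-69 \right)} + O = 49 + \frac{11668}{6693} = \frac{339625}{6693}$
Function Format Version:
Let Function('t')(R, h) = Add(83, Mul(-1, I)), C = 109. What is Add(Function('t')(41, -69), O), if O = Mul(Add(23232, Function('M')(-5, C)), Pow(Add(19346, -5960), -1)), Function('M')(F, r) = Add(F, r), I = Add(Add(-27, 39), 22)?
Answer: Rational(339625, 6693) ≈ 50.743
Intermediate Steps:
I = 34 (I = Add(12, 22) = 34)
Function('t')(R, h) = 49 (Function('t')(R, h) = Add(83, Mul(-1, 34)) = Add(83, -34) = 49)
O = Rational(11668, 6693) (O = Mul(Add(23232, Add(-5, 109)), Pow(Add(19346, -5960), -1)) = Mul(Add(23232, 104), Pow(13386, -1)) = Mul(23336, Rational(1, 13386)) = Rational(11668, 6693) ≈ 1.7433)
Add(Function('t')(41, -69), O) = Add(49, Rational(11668, 6693)) = Rational(339625, 6693)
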